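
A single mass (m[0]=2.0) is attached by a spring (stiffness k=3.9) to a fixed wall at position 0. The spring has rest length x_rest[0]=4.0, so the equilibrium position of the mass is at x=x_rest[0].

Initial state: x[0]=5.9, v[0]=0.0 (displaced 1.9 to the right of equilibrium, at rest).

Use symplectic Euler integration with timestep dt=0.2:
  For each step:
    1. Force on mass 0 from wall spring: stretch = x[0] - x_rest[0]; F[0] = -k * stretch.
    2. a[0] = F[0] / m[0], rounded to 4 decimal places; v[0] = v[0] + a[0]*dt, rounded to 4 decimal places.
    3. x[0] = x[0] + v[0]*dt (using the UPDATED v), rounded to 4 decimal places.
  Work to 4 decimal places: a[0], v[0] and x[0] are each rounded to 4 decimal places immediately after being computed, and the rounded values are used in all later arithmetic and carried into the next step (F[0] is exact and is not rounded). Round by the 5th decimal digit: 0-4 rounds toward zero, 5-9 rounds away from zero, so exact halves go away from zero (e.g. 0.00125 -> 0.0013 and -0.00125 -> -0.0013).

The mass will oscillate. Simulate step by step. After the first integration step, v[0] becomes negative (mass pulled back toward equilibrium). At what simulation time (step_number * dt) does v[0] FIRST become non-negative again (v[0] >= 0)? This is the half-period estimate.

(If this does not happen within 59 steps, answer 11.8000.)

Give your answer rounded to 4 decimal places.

Answer: 2.4000

Derivation:
Step 0: x=[5.9000] v=[0.0000]
Step 1: x=[5.7518] v=[-0.7410]
Step 2: x=[5.4670] v=[-1.4242]
Step 3: x=[5.0677] v=[-1.9963]
Step 4: x=[4.5852] v=[-2.4127]
Step 5: x=[4.0570] v=[-2.6409]
Step 6: x=[3.5244] v=[-2.6631]
Step 7: x=[3.0289] v=[-2.4776]
Step 8: x=[2.6091] v=[-2.0989]
Step 9: x=[2.2978] v=[-1.5564]
Step 10: x=[2.1193] v=[-0.8925]
Step 11: x=[2.0875] v=[-0.1590]
Step 12: x=[2.2049] v=[0.5869]
First v>=0 after going negative at step 12, time=2.4000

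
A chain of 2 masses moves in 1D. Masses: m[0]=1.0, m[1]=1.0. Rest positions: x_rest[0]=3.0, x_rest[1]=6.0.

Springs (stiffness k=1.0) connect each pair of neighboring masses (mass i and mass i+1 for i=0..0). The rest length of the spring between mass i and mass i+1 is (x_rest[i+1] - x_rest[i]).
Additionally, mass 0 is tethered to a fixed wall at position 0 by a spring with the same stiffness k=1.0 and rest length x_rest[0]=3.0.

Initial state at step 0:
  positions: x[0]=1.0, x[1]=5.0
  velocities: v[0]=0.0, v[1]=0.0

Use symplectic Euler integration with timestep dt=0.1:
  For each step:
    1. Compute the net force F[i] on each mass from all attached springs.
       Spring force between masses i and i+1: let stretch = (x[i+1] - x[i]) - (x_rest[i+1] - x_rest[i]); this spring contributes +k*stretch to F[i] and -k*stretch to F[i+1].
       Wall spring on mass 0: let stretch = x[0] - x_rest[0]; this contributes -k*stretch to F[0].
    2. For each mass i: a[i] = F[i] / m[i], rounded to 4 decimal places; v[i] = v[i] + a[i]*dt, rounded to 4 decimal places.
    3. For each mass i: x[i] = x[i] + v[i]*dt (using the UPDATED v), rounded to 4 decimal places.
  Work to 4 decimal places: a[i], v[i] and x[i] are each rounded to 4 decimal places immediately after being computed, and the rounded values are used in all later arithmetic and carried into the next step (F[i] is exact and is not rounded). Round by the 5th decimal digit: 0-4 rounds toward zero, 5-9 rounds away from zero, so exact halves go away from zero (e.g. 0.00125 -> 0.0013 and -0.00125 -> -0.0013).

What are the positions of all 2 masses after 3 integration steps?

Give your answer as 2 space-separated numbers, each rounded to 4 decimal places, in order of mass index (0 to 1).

Answer: 1.1765 4.9420

Derivation:
Step 0: x=[1.0000 5.0000] v=[0.0000 0.0000]
Step 1: x=[1.0300 4.9900] v=[0.3000 -0.1000]
Step 2: x=[1.0893 4.9704] v=[0.5930 -0.1960]
Step 3: x=[1.1765 4.9420] v=[0.8722 -0.2841]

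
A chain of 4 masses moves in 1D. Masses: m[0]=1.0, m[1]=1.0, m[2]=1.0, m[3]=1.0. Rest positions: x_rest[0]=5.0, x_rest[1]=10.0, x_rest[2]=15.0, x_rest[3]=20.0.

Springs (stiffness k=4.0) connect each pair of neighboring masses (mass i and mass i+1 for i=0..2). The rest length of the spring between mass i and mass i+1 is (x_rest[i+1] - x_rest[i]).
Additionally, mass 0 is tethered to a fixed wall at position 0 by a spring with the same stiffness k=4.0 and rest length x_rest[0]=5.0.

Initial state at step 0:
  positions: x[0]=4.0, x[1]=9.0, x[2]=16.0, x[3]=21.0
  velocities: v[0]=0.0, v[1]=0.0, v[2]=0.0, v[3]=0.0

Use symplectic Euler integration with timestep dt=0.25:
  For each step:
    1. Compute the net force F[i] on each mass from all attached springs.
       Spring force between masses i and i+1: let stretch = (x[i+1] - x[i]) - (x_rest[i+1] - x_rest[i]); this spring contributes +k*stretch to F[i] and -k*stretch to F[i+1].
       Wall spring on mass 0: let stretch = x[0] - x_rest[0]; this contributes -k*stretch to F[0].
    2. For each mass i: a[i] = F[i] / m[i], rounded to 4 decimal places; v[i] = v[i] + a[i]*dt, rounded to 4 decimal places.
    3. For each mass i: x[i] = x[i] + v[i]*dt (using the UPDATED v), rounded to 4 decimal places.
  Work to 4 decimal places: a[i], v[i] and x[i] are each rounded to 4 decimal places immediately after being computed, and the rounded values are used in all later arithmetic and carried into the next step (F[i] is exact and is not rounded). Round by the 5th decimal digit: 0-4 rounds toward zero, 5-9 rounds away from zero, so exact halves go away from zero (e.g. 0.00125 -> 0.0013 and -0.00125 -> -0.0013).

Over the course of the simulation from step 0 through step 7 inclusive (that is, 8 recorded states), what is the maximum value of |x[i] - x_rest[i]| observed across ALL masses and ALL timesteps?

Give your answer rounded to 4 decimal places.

Answer: 1.3711

Derivation:
Step 0: x=[4.0000 9.0000 16.0000 21.0000] v=[0.0000 0.0000 0.0000 0.0000]
Step 1: x=[4.2500 9.5000 15.5000 21.0000] v=[1.0000 2.0000 -2.0000 0.0000]
Step 2: x=[4.7500 10.1875 14.8750 20.8750] v=[2.0000 2.7500 -2.5000 -0.5000]
Step 3: x=[5.4219 10.6875 14.5781 20.5000] v=[2.6875 2.0000 -1.1875 -1.5000]
Step 4: x=[6.0547 10.8438 14.7891 19.8945] v=[2.5312 0.6250 0.8438 -2.4219]
Step 5: x=[6.3711 10.7891 15.2901 19.2627] v=[1.2656 -0.2188 2.0039 -2.5273]
Step 6: x=[6.1992 10.7552 15.6590 18.8877] v=[-0.6875 -0.1358 1.4755 -1.4999]
Step 7: x=[5.6165 10.8082 15.6091 18.9556] v=[-2.3307 0.2120 -0.1996 0.2714]
Max displacement = 1.3711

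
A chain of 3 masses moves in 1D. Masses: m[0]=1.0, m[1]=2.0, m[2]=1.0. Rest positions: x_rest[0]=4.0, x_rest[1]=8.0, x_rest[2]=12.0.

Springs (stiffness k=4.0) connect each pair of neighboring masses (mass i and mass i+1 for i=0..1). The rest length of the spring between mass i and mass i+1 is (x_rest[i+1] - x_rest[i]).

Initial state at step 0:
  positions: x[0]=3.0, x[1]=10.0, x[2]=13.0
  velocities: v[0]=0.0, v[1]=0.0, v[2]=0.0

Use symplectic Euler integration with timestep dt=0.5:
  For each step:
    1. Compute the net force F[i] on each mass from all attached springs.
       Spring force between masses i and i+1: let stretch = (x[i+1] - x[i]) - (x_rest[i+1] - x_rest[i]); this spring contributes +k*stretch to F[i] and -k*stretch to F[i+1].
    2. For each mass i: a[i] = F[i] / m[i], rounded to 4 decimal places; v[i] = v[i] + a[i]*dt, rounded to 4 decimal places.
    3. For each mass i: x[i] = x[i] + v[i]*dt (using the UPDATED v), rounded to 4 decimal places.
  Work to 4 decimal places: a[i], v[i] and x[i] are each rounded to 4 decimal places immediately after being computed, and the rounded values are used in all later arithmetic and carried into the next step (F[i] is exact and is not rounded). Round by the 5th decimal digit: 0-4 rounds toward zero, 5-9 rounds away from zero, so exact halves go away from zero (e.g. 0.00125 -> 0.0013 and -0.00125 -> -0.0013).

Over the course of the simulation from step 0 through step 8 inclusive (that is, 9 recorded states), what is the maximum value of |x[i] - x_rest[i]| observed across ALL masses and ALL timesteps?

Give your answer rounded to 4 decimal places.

Step 0: x=[3.0000 10.0000 13.0000] v=[0.0000 0.0000 0.0000]
Step 1: x=[6.0000 8.0000 14.0000] v=[6.0000 -4.0000 2.0000]
Step 2: x=[7.0000 8.0000 13.0000] v=[2.0000 0.0000 -2.0000]
Step 3: x=[5.0000 10.0000 11.0000] v=[-4.0000 4.0000 -4.0000]
Step 4: x=[4.0000 10.0000 12.0000] v=[-2.0000 0.0000 2.0000]
Step 5: x=[5.0000 8.0000 15.0000] v=[2.0000 -4.0000 6.0000]
Step 6: x=[5.0000 8.0000 15.0000] v=[0.0000 0.0000 0.0000]
Step 7: x=[4.0000 10.0000 12.0000] v=[-2.0000 4.0000 -6.0000]
Step 8: x=[5.0000 10.0000 11.0000] v=[2.0000 0.0000 -2.0000]
Max displacement = 3.0000

Answer: 3.0000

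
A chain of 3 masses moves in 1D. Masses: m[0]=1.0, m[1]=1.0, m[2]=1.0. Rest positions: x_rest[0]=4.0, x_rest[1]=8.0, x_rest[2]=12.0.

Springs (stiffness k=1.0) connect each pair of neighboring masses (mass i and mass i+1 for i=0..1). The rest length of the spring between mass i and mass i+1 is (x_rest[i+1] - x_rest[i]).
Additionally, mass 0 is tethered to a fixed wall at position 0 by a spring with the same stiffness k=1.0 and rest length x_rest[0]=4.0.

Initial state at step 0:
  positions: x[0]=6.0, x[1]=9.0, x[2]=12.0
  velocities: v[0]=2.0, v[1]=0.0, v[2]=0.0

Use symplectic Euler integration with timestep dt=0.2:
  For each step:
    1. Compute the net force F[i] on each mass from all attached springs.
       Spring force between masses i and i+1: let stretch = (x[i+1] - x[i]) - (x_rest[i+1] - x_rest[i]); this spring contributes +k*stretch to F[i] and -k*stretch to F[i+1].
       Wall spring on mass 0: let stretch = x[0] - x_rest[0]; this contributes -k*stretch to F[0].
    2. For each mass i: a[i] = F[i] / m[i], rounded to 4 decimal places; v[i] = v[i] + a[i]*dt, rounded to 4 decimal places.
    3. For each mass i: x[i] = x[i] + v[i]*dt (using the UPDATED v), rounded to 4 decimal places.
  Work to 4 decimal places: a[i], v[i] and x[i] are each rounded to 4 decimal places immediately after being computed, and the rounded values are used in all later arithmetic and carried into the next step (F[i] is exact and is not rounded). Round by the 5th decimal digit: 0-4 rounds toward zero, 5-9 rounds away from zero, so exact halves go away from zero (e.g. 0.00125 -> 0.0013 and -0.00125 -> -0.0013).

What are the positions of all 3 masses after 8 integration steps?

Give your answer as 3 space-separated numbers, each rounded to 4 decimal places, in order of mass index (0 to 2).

Step 0: x=[6.0000 9.0000 12.0000] v=[2.0000 0.0000 0.0000]
Step 1: x=[6.2800 9.0000 12.0400] v=[1.4000 0.0000 0.2000]
Step 2: x=[6.4176 9.0128 12.1184] v=[0.6880 0.0640 0.3920]
Step 3: x=[6.4023 9.0460 12.2326] v=[-0.0765 0.1661 0.5709]
Step 4: x=[6.2367 9.1009 12.3793] v=[-0.8282 0.2747 0.7336]
Step 5: x=[5.9362 9.1724 12.5549] v=[-1.5027 0.3575 0.8779]
Step 6: x=[5.5277 9.2498 12.7552] v=[-2.0427 0.3868 1.0014]
Step 7: x=[5.0469 9.3185 12.9753] v=[-2.4038 0.3435 1.1003]
Step 8: x=[4.5351 9.3626 13.2091] v=[-2.5589 0.2205 1.1689]

Answer: 4.5351 9.3626 13.2091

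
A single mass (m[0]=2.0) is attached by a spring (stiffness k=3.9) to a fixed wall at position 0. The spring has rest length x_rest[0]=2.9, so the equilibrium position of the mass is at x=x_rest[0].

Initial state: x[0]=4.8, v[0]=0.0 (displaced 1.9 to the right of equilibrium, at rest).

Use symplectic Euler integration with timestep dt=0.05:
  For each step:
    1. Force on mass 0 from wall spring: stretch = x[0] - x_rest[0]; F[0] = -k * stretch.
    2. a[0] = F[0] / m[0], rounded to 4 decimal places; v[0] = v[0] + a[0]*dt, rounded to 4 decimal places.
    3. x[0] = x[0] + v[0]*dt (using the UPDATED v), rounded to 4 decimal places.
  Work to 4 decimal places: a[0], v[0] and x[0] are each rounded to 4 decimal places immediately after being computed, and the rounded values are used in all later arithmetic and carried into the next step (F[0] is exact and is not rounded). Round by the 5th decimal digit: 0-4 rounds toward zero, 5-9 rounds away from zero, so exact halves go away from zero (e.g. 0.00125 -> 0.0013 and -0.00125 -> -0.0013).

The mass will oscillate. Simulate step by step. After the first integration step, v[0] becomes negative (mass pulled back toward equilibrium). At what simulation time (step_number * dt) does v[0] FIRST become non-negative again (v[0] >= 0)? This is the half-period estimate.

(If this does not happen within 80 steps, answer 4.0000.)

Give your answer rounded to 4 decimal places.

Answer: 2.2500

Derivation:
Step 0: x=[4.8000] v=[0.0000]
Step 1: x=[4.7907] v=[-0.1853]
Step 2: x=[4.7722] v=[-0.3696]
Step 3: x=[4.7446] v=[-0.5521]
Step 4: x=[4.7080] v=[-0.7320]
Step 5: x=[4.6626] v=[-0.9083]
Step 6: x=[4.6086] v=[-1.0802]
Step 7: x=[4.5463] v=[-1.2468]
Step 8: x=[4.4759] v=[-1.4073]
Step 9: x=[4.3979] v=[-1.5610]
Step 10: x=[4.3126] v=[-1.7070]
Step 11: x=[4.2204] v=[-1.8447]
Step 12: x=[4.1217] v=[-1.9734]
Step 13: x=[4.0171] v=[-2.0925]
Step 14: x=[3.9070] v=[-2.2014]
Step 15: x=[3.7920] v=[-2.2996]
Step 16: x=[3.6727] v=[-2.3866]
Step 17: x=[3.5496] v=[-2.4619]
Step 18: x=[3.4233] v=[-2.5252]
Step 19: x=[3.2945] v=[-2.5762]
Step 20: x=[3.1638] v=[-2.6147]
Step 21: x=[3.0318] v=[-2.6404]
Step 22: x=[2.8991] v=[-2.6533]
Step 23: x=[2.7664] v=[-2.6532]
Step 24: x=[2.6344] v=[-2.6402]
Step 25: x=[2.5037] v=[-2.6143]
Step 26: x=[2.3749] v=[-2.5757]
Step 27: x=[2.2487] v=[-2.5245]
Step 28: x=[2.1257] v=[-2.4610]
Step 29: x=[2.0064] v=[-2.3855]
Step 30: x=[1.8915] v=[-2.2984]
Step 31: x=[1.7815] v=[-2.2001]
Step 32: x=[1.6770] v=[-2.0910]
Step 33: x=[1.5784] v=[-1.9718]
Step 34: x=[1.4863] v=[-1.8429]
Step 35: x=[1.4010] v=[-1.7051]
Step 36: x=[1.3231] v=[-1.5589]
Step 37: x=[1.2528] v=[-1.4052]
Step 38: x=[1.1906] v=[-1.2446]
Step 39: x=[1.1367] v=[-1.0779]
Step 40: x=[1.0914] v=[-0.9060]
Step 41: x=[1.0549] v=[-0.7297]
Step 42: x=[1.0274] v=[-0.5498]
Step 43: x=[1.0090] v=[-0.3672]
Step 44: x=[0.9999] v=[-0.1828]
Step 45: x=[1.0000] v=[0.0025]
First v>=0 after going negative at step 45, time=2.2500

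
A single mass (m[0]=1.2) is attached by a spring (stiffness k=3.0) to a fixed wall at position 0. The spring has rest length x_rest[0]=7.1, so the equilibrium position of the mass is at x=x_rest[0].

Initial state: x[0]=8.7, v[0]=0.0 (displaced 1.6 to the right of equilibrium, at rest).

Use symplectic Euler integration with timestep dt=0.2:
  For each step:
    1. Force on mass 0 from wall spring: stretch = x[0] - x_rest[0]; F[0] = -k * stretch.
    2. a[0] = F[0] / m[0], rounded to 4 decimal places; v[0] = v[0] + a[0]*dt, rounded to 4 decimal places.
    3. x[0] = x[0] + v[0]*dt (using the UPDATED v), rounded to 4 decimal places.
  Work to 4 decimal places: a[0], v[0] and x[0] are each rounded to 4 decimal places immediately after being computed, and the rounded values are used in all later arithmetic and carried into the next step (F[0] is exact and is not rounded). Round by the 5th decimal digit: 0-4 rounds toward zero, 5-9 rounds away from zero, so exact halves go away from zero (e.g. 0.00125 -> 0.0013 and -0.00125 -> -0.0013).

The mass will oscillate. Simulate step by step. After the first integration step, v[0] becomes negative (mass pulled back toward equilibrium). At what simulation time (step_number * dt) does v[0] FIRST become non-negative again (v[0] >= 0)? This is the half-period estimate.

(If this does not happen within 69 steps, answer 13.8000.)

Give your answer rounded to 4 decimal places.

Step 0: x=[8.7000] v=[0.0000]
Step 1: x=[8.5400] v=[-0.8000]
Step 2: x=[8.2360] v=[-1.5200]
Step 3: x=[7.8184] v=[-2.0880]
Step 4: x=[7.3290] v=[-2.4472]
Step 5: x=[6.8167] v=[-2.5617]
Step 6: x=[6.3327] v=[-2.4200]
Step 7: x=[5.9254] v=[-2.0363]
Step 8: x=[5.6356] v=[-1.4490]
Step 9: x=[5.4922] v=[-0.7168]
Step 10: x=[5.5096] v=[0.0871]
First v>=0 after going negative at step 10, time=2.0000

Answer: 2.0000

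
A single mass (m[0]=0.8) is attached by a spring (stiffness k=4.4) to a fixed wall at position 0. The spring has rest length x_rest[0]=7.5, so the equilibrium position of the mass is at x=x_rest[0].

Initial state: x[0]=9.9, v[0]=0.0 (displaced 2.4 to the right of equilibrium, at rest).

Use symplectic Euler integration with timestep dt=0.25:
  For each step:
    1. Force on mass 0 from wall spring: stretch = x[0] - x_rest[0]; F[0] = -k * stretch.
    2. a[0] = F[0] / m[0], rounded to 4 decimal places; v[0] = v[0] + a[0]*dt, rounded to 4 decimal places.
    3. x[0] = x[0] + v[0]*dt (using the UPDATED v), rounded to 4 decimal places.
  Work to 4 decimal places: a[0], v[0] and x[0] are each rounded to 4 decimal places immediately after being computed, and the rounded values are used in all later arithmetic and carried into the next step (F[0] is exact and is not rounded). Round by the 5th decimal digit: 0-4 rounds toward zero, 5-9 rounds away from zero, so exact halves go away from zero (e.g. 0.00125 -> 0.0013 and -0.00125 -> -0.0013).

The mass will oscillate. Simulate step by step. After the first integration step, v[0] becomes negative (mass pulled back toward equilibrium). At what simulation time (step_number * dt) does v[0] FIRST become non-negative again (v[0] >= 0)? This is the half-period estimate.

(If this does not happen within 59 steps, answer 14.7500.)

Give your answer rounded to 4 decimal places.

Answer: 1.5000

Derivation:
Step 0: x=[9.9000] v=[0.0000]
Step 1: x=[9.0750] v=[-3.3000]
Step 2: x=[7.7086] v=[-5.4656]
Step 3: x=[6.2705] v=[-5.7524]
Step 4: x=[5.2551] v=[-4.0618]
Step 5: x=[5.0113] v=[-0.9751]
Step 6: x=[5.6230] v=[2.4469]
First v>=0 after going negative at step 6, time=1.5000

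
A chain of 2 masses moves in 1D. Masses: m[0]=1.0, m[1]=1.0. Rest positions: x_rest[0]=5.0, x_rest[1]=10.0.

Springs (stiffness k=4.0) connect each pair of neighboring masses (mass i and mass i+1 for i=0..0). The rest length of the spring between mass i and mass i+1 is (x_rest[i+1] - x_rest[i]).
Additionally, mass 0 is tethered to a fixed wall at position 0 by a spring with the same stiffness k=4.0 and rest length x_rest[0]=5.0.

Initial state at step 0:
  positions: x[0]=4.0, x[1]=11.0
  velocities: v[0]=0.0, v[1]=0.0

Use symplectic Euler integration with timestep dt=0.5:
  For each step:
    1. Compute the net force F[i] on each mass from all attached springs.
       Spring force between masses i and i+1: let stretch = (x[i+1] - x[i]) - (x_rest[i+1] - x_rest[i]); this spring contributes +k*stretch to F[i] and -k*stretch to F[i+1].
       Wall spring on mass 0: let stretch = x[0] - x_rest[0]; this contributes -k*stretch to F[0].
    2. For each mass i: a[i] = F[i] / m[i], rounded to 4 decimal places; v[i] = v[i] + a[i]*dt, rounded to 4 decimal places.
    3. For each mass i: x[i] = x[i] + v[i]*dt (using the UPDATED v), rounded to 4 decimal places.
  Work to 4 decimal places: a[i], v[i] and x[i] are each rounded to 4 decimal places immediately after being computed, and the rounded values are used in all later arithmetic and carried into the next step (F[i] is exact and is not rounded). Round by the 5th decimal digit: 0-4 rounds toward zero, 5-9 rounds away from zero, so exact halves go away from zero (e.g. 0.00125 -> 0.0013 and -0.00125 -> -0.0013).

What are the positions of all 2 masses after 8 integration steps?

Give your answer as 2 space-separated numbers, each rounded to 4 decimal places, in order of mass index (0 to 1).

Answer: 7.0000 9.0000

Derivation:
Step 0: x=[4.0000 11.0000] v=[0.0000 0.0000]
Step 1: x=[7.0000 9.0000] v=[6.0000 -4.0000]
Step 2: x=[5.0000 10.0000] v=[-4.0000 2.0000]
Step 3: x=[3.0000 11.0000] v=[-4.0000 2.0000]
Step 4: x=[6.0000 9.0000] v=[6.0000 -4.0000]
Step 5: x=[6.0000 9.0000] v=[0.0000 0.0000]
Step 6: x=[3.0000 11.0000] v=[-6.0000 4.0000]
Step 7: x=[5.0000 10.0000] v=[4.0000 -2.0000]
Step 8: x=[7.0000 9.0000] v=[4.0000 -2.0000]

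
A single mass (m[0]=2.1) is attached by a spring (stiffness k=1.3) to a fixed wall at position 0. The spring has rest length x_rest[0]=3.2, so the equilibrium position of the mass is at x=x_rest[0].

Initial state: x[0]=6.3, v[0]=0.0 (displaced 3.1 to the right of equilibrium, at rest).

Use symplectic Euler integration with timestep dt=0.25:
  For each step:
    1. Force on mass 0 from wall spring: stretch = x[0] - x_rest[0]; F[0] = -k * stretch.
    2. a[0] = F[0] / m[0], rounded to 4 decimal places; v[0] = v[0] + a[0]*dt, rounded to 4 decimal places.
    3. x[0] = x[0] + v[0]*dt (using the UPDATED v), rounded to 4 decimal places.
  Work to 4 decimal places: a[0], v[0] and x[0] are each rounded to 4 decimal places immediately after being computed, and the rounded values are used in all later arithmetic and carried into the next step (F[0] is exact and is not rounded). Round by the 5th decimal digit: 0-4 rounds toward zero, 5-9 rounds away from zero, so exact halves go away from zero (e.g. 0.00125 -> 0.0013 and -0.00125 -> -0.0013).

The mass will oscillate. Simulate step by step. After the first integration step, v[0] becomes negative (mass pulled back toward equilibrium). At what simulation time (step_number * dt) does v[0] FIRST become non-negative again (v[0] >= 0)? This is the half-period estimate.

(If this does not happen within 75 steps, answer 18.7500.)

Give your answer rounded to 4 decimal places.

Answer: 4.0000

Derivation:
Step 0: x=[6.3000] v=[0.0000]
Step 1: x=[6.1801] v=[-0.4798]
Step 2: x=[5.9449] v=[-0.9410]
Step 3: x=[5.6035] v=[-1.3658]
Step 4: x=[5.1691] v=[-1.7378]
Step 5: x=[4.6585] v=[-2.0426]
Step 6: x=[4.0914] v=[-2.2683]
Step 7: x=[3.4898] v=[-2.4063]
Step 8: x=[2.8770] v=[-2.4512]
Step 9: x=[2.2767] v=[-2.4012]
Step 10: x=[1.7121] v=[-2.2583]
Step 11: x=[1.2051] v=[-2.0280]
Step 12: x=[0.7753] v=[-1.7193]
Step 13: x=[0.4393] v=[-1.3441]
Step 14: x=[0.2101] v=[-0.9169]
Step 15: x=[0.0966] v=[-0.4542]
Step 16: x=[0.1031] v=[0.0261]
First v>=0 after going negative at step 16, time=4.0000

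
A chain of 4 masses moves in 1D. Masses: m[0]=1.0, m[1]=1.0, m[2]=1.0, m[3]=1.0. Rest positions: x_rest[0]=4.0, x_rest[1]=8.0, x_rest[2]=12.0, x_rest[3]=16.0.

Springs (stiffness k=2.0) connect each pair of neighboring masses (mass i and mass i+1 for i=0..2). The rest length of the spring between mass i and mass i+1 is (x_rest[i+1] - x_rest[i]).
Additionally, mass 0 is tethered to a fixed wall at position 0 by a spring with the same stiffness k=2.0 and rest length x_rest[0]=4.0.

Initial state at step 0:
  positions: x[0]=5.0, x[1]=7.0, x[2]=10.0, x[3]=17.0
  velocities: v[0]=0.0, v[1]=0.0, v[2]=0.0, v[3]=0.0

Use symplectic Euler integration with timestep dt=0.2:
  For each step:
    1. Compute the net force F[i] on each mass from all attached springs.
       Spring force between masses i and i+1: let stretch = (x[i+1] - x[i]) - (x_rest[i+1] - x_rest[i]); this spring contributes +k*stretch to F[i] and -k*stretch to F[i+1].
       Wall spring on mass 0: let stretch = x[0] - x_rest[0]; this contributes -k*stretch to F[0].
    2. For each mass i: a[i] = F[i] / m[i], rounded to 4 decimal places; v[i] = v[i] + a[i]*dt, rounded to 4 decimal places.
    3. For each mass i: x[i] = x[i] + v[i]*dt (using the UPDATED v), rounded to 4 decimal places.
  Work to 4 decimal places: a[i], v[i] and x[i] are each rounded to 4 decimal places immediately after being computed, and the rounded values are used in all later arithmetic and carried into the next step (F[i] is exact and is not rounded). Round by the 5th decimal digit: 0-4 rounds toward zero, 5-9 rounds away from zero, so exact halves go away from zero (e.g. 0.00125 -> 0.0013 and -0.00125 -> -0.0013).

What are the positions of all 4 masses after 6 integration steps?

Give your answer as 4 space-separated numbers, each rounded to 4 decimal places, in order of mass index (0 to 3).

Answer: 2.5027 8.2106 13.2361 14.4401

Derivation:
Step 0: x=[5.0000 7.0000 10.0000 17.0000] v=[0.0000 0.0000 0.0000 0.0000]
Step 1: x=[4.7600 7.0800 10.3200 16.7600] v=[-1.2000 0.4000 1.6000 -1.2000]
Step 2: x=[4.3248 7.2336 10.8960 16.3248] v=[-2.1760 0.7680 2.8800 -2.1760]
Step 3: x=[3.7763 7.4475 11.6133 15.7753] v=[-2.7424 1.0694 3.5866 -2.7475]
Step 4: x=[3.2194 7.7009 12.3303 15.2128] v=[-2.7844 1.2672 3.5851 -2.8123]
Step 5: x=[2.7635 7.9662 12.9076 14.7397] v=[-2.2796 1.3264 2.8863 -2.3653]
Step 6: x=[2.5027 8.2106 13.2361 14.4401] v=[-1.3039 1.2219 1.6426 -1.4981]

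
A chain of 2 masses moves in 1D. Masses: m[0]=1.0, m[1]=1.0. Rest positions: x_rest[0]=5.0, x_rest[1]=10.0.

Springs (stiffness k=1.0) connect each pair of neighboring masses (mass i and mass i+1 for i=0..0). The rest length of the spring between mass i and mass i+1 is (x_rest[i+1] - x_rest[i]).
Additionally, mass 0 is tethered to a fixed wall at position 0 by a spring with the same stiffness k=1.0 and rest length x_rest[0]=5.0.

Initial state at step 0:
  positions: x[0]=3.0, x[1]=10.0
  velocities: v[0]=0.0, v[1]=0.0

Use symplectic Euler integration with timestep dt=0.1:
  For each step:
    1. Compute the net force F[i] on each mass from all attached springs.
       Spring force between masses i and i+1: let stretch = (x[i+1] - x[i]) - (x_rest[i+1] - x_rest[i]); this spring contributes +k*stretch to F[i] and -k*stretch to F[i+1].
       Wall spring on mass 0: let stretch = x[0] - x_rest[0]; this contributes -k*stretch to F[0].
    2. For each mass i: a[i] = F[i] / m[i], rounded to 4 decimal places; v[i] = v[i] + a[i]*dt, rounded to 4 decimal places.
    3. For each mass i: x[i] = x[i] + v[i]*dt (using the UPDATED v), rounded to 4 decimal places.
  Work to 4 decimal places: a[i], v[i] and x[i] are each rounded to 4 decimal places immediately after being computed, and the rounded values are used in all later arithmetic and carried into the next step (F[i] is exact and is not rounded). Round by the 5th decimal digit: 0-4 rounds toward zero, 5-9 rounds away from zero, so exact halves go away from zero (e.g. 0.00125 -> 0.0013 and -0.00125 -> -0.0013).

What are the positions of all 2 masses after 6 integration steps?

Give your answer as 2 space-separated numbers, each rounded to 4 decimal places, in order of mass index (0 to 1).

Step 0: x=[3.0000 10.0000] v=[0.0000 0.0000]
Step 1: x=[3.0400 9.9800] v=[0.4000 -0.2000]
Step 2: x=[3.1190 9.9406] v=[0.7900 -0.3940]
Step 3: x=[3.2350 9.8830] v=[1.1603 -0.5762]
Step 4: x=[3.3852 9.8089] v=[1.5016 -0.7410]
Step 5: x=[3.5658 9.7206] v=[1.8055 -0.8834]
Step 6: x=[3.7722 9.6207] v=[2.0644 -0.9989]

Answer: 3.7722 9.6207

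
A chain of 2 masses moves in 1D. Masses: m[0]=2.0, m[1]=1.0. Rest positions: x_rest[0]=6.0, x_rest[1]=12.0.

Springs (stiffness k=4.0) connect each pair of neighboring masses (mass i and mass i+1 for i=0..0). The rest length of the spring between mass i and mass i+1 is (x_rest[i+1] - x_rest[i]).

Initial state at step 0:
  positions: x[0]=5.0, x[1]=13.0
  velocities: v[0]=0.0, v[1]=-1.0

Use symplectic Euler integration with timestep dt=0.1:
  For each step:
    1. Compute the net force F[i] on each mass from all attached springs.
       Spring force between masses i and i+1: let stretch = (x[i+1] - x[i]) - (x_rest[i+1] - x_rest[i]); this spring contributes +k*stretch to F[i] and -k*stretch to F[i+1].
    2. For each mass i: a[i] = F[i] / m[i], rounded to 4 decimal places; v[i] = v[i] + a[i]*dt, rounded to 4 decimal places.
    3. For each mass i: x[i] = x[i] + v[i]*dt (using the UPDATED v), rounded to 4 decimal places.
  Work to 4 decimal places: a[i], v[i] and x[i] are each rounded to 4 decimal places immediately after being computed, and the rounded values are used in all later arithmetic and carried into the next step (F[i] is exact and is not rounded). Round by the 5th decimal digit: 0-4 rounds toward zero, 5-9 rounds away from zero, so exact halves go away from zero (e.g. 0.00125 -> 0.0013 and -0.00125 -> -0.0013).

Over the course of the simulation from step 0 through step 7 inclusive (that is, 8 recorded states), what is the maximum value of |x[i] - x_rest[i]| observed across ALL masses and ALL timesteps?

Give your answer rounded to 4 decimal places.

Answer: 1.1974

Derivation:
Step 0: x=[5.0000 13.0000] v=[0.0000 -1.0000]
Step 1: x=[5.0400 12.8200] v=[0.4000 -1.8000]
Step 2: x=[5.1156 12.5688] v=[0.7560 -2.5120]
Step 3: x=[5.2203 12.2595] v=[1.0466 -3.0933]
Step 4: x=[5.3457 11.9086] v=[1.2544 -3.5090]
Step 5: x=[5.4824 11.5352] v=[1.3670 -3.7342]
Step 6: x=[5.6202 11.1597] v=[1.3776 -3.7553]
Step 7: x=[5.7488 10.8026] v=[1.2855 -3.5711]
Max displacement = 1.1974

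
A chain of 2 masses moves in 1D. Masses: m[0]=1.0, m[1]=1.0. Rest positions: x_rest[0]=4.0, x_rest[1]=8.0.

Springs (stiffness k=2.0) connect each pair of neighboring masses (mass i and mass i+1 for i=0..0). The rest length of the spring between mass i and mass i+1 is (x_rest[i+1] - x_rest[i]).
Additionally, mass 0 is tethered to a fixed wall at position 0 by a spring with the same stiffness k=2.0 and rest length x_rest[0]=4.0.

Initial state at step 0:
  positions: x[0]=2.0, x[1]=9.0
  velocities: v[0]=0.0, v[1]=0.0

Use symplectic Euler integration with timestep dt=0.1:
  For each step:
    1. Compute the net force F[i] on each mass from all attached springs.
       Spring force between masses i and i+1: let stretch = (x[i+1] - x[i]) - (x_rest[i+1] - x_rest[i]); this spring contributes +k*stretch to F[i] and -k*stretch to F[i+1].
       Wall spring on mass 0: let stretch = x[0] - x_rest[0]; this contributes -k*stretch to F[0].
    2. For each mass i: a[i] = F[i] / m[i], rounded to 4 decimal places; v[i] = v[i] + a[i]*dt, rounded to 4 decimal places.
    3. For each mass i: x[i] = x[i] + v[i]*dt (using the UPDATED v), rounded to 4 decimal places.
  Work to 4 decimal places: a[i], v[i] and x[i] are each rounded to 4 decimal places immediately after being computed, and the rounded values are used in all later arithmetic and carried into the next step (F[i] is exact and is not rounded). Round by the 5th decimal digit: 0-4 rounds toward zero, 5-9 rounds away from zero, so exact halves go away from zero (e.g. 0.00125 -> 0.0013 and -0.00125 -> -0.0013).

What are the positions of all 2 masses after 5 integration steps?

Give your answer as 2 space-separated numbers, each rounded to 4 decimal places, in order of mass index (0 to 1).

Step 0: x=[2.0000 9.0000] v=[0.0000 0.0000]
Step 1: x=[2.1000 8.9400] v=[1.0000 -0.6000]
Step 2: x=[2.2948 8.8232] v=[1.9480 -1.1680]
Step 3: x=[2.5743 8.6558] v=[2.7947 -1.6737]
Step 4: x=[2.9239 8.4468] v=[3.4961 -2.0900]
Step 5: x=[3.3255 8.2073] v=[4.0159 -2.3946]

Answer: 3.3255 8.2073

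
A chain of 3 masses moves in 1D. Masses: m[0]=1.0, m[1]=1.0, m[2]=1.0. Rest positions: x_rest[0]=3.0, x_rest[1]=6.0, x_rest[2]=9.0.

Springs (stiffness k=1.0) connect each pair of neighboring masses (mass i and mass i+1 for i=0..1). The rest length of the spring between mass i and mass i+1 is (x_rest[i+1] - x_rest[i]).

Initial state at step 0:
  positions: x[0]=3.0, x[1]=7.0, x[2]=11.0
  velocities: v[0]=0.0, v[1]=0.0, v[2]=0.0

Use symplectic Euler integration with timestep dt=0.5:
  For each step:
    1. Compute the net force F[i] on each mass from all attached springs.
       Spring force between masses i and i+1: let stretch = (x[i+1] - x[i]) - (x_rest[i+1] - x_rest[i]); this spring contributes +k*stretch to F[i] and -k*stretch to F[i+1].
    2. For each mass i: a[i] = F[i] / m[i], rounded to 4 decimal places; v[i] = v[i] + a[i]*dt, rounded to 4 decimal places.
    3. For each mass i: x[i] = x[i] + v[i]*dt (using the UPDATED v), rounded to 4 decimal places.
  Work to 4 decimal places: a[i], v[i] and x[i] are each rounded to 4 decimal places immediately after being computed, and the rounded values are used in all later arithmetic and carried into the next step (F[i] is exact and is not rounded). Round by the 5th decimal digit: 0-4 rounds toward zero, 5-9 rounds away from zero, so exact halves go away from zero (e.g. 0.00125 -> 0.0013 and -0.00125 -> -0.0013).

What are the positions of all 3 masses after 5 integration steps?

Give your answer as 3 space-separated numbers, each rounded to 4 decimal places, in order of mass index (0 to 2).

Answer: 4.9660 7.0002 9.0341

Derivation:
Step 0: x=[3.0000 7.0000 11.0000] v=[0.0000 0.0000 0.0000]
Step 1: x=[3.2500 7.0000 10.7500] v=[0.5000 0.0000 -0.5000]
Step 2: x=[3.6875 7.0000 10.3125] v=[0.8750 0.0000 -0.8750]
Step 3: x=[4.2032 7.0000 9.7969] v=[1.0313 0.0000 -1.0313]
Step 4: x=[4.6681 7.0001 9.3320] v=[0.9297 0.0001 -0.9298]
Step 5: x=[4.9660 7.0002 9.0341] v=[0.5957 0.0001 -0.5958]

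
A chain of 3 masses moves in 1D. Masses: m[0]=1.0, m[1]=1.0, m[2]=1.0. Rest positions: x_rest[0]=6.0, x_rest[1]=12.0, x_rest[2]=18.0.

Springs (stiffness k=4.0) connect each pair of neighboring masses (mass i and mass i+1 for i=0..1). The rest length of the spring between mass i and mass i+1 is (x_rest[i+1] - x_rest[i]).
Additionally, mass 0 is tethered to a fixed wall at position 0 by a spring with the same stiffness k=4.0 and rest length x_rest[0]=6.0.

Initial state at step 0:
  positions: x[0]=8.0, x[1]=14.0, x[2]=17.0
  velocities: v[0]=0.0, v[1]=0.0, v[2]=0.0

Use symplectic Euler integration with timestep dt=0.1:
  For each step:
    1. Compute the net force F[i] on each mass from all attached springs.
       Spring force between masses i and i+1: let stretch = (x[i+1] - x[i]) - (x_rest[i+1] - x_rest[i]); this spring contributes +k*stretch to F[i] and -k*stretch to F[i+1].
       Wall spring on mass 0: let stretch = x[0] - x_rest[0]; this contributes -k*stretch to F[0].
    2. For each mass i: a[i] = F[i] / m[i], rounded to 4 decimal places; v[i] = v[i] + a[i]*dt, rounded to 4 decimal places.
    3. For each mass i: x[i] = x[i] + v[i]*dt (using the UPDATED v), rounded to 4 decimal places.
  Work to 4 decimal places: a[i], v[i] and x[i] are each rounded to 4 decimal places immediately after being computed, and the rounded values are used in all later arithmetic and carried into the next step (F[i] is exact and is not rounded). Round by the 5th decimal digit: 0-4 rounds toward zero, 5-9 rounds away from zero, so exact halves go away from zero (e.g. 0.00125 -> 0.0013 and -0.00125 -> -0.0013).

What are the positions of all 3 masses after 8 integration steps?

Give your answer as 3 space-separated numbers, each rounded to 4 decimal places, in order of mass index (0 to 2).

Step 0: x=[8.0000 14.0000 17.0000] v=[0.0000 0.0000 0.0000]
Step 1: x=[7.9200 13.8800 17.1200] v=[-0.8000 -1.2000 1.2000]
Step 2: x=[7.7616 13.6512 17.3504] v=[-1.5840 -2.2880 2.3040]
Step 3: x=[7.5283 13.3348 17.6728] v=[-2.3328 -3.1642 3.2243]
Step 4: x=[7.2262 12.9596 18.0617] v=[-3.0215 -3.7516 3.8891]
Step 5: x=[6.8643 12.5592 18.4865] v=[-3.6186 -4.0041 4.2483]
Step 6: x=[6.4557 12.1681 18.9142] v=[-4.0864 -3.9111 4.2774]
Step 7: x=[6.0173 11.8183 19.3121] v=[-4.3837 -3.4976 3.9790]
Step 8: x=[5.5703 11.5363 19.6503] v=[-4.4702 -2.8205 3.3815]

Answer: 5.5703 11.5363 19.6503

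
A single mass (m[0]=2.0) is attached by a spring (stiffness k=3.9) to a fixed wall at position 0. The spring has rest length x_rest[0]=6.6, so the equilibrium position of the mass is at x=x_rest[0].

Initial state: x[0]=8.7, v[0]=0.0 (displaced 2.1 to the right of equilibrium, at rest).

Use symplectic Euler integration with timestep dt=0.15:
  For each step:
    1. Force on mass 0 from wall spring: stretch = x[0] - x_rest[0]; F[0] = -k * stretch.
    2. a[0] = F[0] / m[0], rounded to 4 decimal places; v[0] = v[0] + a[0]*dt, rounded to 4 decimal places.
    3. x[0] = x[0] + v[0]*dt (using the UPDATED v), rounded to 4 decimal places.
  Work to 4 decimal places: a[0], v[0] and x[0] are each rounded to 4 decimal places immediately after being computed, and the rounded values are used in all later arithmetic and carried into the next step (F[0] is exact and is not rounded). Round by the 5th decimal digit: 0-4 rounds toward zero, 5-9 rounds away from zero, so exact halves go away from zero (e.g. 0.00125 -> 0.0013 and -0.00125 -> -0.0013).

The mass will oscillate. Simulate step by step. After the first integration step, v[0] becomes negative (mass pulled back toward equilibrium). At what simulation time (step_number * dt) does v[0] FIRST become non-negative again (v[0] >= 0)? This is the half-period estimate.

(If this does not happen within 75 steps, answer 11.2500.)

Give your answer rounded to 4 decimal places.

Answer: 2.2500

Derivation:
Step 0: x=[8.7000] v=[0.0000]
Step 1: x=[8.6079] v=[-0.6143]
Step 2: x=[8.4277] v=[-1.2016]
Step 3: x=[8.1673] v=[-1.7362]
Step 4: x=[7.8381] v=[-2.1946]
Step 5: x=[7.4546] v=[-2.5567]
Step 6: x=[7.0336] v=[-2.8067]
Step 7: x=[6.5936] v=[-2.9335]
Step 8: x=[6.1539] v=[-2.9316]
Step 9: x=[5.7337] v=[-2.8011]
Step 10: x=[5.3515] v=[-2.5477]
Step 11: x=[5.0241] v=[-2.1825]
Step 12: x=[4.7659] v=[-1.7216]
Step 13: x=[4.5881] v=[-1.1851]
Step 14: x=[4.4986] v=[-0.5966]
Step 15: x=[4.5013] v=[0.0181]
First v>=0 after going negative at step 15, time=2.2500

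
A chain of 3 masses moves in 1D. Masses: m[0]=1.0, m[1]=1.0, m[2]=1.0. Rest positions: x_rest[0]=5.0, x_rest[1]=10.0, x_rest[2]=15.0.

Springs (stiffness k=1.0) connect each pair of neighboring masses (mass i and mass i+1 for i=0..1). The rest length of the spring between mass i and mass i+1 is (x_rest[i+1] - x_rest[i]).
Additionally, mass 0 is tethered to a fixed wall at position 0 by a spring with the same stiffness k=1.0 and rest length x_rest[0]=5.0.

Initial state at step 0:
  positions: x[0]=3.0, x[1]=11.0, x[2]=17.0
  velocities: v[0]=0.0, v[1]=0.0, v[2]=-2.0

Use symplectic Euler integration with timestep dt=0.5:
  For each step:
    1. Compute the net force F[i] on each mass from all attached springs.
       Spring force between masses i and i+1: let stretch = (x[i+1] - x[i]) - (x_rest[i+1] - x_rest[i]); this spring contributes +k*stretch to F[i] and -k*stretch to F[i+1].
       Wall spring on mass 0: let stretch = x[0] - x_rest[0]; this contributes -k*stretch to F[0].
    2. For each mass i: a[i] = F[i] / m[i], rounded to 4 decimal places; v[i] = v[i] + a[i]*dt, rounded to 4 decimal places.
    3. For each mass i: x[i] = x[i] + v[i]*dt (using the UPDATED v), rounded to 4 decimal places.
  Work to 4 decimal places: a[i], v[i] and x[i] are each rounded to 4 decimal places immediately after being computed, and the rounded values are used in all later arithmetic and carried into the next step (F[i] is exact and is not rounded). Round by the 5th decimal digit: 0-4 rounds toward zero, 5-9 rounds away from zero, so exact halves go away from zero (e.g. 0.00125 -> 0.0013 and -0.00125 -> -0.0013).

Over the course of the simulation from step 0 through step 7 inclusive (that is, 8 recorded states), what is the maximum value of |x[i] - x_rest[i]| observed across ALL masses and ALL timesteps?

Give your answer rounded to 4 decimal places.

Answer: 3.2569

Derivation:
Step 0: x=[3.0000 11.0000 17.0000] v=[0.0000 0.0000 -2.0000]
Step 1: x=[4.2500 10.5000 15.7500] v=[2.5000 -1.0000 -2.5000]
Step 2: x=[6.0000 9.7500 14.4375] v=[3.5000 -1.5000 -2.6250]
Step 3: x=[7.1875 9.2344 13.2031] v=[2.3750 -1.0313 -2.4688]
Step 4: x=[7.0899 9.1992 12.2265] v=[-0.1953 -0.0704 -1.9532]
Step 5: x=[5.7471 9.3935 11.7431] v=[-2.6856 0.3886 -0.9669]
Step 6: x=[3.8791 9.2636 11.9223] v=[-3.7360 -0.2598 0.3583]
Step 7: x=[2.3875 8.4523 12.6868] v=[-2.9833 -1.6227 1.5290]
Max displacement = 3.2569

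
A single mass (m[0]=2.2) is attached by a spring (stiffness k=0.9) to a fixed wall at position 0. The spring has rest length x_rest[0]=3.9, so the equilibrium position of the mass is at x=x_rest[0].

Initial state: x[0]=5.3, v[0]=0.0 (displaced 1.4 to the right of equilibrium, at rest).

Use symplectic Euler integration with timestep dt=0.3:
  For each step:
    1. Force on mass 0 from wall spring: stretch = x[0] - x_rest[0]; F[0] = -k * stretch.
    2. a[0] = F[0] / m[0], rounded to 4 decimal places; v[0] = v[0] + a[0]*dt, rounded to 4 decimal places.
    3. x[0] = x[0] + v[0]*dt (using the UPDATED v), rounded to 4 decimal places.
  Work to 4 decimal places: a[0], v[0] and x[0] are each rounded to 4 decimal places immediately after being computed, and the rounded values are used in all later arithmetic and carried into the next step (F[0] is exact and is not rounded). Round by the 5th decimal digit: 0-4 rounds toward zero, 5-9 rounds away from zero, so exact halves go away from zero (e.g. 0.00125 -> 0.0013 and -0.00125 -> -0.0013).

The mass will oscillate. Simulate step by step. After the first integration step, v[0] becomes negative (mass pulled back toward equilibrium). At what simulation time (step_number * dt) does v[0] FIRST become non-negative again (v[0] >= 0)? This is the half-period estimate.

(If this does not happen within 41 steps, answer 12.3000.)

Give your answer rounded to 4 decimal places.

Step 0: x=[5.3000] v=[0.0000]
Step 1: x=[5.2485] v=[-0.1718]
Step 2: x=[5.1473] v=[-0.3373]
Step 3: x=[5.0002] v=[-0.4904]
Step 4: x=[4.8126] v=[-0.6254]
Step 5: x=[4.5914] v=[-0.7374]
Step 6: x=[4.3447] v=[-0.8222]
Step 7: x=[4.0817] v=[-0.8768]
Step 8: x=[3.8120] v=[-0.8991]
Step 9: x=[3.5455] v=[-0.8883]
Step 10: x=[3.2921] v=[-0.8448]
Step 11: x=[3.0610] v=[-0.7702]
Step 12: x=[2.8608] v=[-0.6672]
Step 13: x=[2.6989] v=[-0.5397]
Step 14: x=[2.5812] v=[-0.3923]
Step 15: x=[2.5121] v=[-0.2305]
Step 16: x=[2.4940] v=[-0.0602]
Step 17: x=[2.5277] v=[0.1124]
First v>=0 after going negative at step 17, time=5.1000

Answer: 5.1000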